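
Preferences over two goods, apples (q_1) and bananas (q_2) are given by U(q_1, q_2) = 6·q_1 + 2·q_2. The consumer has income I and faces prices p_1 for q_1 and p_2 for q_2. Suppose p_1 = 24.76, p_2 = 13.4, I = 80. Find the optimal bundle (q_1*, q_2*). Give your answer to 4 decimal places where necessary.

q_1* = 3.231, q_2* = 0

Perfect substitutes: compare marginal utility per dollar. 6/p_1 vs 2/p_2 → 0.2423 vs 0.1493.
q_1 gives more utility per dollar, so spend all income on q_1: q_1* = I/p_1, q_2* = 0.
Numerically: q_1* = 3.231, q_2* = 0.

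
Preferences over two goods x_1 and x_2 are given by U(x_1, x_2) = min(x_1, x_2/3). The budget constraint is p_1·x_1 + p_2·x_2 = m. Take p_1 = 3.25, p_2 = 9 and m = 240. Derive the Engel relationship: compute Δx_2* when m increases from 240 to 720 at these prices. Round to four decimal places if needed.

Δx_2* = 47.6033

Leontief preferences: the optimum is at the kink where x_1/1 = x_2/3, i.e. x_2 = 3·x_1.
Budget: p_1·x_1 + p_2·3·x_1 = m, so (p_1 + 3·p_2)·x_1 = m.
Demand: x_1*(p_1,p_2,m) = m/(p_1 + 3·p_2), x_2* = 3·m/(p_1 + 3·p_2).
Here 3.25 + 3·9 = 30.25, giving x_2* = 23.8017.
At m' = 720: x_2* = 71.405. Change: 71.405 − 23.8017 = 47.6033.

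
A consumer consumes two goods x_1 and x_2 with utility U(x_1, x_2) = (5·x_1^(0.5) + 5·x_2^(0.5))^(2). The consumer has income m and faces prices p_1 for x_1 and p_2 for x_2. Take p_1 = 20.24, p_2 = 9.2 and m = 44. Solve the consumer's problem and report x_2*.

With the ratio pinned down, the budget gives x_1* = m/(p_1 + p_2·(x_2/x_1)) and x_2* = (x_2/x_1)·x_1*.
Numerically x_2/x_1 = 4.84, so x_1* = 44/(20.24 + 9.2·4.84) = 0.6793 and x_2* = 4.84·0.6793 = 3.288.

x_2* = 3.288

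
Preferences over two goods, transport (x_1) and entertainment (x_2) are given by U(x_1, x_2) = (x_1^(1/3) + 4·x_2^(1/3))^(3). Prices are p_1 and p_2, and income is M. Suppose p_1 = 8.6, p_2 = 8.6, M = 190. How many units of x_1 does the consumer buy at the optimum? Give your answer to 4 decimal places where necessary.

With the ratio pinned down, the budget gives x_1* = M/(p_1 + p_2·(x_2/x_1)) and x_2* = (x_2/x_1)·x_1*.
Numerically x_2/x_1 = 8, so x_1* = 190/(8.6 + 8.6·8) = 2.4548.

x_1* = 2.4548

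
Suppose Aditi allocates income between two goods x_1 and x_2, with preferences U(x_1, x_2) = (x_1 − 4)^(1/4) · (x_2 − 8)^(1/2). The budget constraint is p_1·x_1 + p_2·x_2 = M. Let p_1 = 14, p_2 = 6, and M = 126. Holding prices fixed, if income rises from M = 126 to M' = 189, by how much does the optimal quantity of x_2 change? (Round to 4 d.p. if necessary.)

This is Cobb-Douglas in (x_1−4, x_2−8): tangency gives 0.25·p_2·(x_2−8) = 0.5·p_1·(x_1−4).
Substituting into the budget: x_1* = 4 + 1/3·(M − 4·p_1 − 8·p_2)/p_1, and x_2* = 8 + 2/3·(…)/p_2.
Discretionary income = 126 − 4·14 − 8·6 = 22; x_2* = 8 + 2/3·22/6 = 10.4444.
At M' = 189: x_2* = 17.4444. Change: 17.4444 − 10.4444 = 7.

Δx_2* = 7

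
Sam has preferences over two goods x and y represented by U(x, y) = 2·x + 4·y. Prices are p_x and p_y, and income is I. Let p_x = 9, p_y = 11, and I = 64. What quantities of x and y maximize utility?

x* = 0, y* = 5.8182

y gives more utility per dollar, so spend all income on y: y* = I/p_y, x* = 0.
Numerically: x* = 0, y* = 5.8182.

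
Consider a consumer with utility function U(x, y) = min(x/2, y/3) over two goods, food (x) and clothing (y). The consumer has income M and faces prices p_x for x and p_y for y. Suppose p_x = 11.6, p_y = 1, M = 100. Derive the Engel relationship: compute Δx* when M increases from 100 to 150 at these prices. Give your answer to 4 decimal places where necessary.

Δx* = 3.8168

With perfect complements, no substitution: consume in ratio x:y = 2:3.
Budget: p_x·x + p_y·(3/2)·x = M, so (2·p_x + 3·p_y)·x = 2·M.
Demand: x*(p_x,p_y,M) = 2·M/(2·p_x + 3·p_y), y* = 3·M/(2·p_x + 3·p_y).
Here 2·11.6 + 3·1 = 26.2, giving x* = 7.6336.
At M' = 150: x* = 11.4504. Change: 11.4504 − 7.6336 = 3.8168.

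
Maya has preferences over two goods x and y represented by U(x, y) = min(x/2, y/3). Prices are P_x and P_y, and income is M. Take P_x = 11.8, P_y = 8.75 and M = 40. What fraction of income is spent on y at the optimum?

share on y = 0.5266

With perfect complements, no substitution: consume in ratio x:y = 2:3.
Budget: P_x·x + P_y·(3/2)·x = M, so (2·P_x + 3·P_y)·x = 2·M.
Demand: x*(P_x,P_y,M) = 2·M/(2·P_x + 3·P_y), y* = 3·M/(2·P_x + 3·P_y).
Here 2·11.8 + 3·8.75 = 49.85, giving x* = 1.6048 and y* = 2.4072.
Expenditure on y: 8.75·2.4072 = 21.0632; share = 0.5266.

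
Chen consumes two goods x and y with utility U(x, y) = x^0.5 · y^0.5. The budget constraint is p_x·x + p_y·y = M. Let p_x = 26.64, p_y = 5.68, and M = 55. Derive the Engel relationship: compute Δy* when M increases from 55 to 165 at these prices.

Tangency: MRS = y/x = p_x/p_y.
So 0.5·p_y·y = 0.5·p_x·x; combined with the budget, a share 0.5 of income goes to x.
Demand: x*(p_x,p_y,M) = 0.5·M/p_x and y* = 0.5·M/p_y.
At p_x=26.64, p_y=5.68, M=55: y* = 0.5·55/5.68 = 4.8415.
At M' = 165: y* = 14.5246. Change: 14.5246 − 4.8415 = 9.6831.

Δy* = 9.6831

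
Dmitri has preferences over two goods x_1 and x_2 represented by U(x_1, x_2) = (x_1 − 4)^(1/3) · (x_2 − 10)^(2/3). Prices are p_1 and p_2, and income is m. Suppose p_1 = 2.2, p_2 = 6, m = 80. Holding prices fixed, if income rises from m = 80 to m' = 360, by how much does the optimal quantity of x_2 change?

Substituting into the budget: x_1* = 4 + 1/3·(m − 4·p_1 − 10·p_2)/p_1, and x_2* = 10 + 2/3·(…)/p_2.
Discretionary income = 80 − 4·2.2 − 10·6 = 11.2; x_2* = 10 + 2/3·11.2/6 = 11.2444.
At m' = 360: x_2* = 42.3556. Change: 42.3556 − 11.2444 = 31.1111.

Δx_2* = 31.1111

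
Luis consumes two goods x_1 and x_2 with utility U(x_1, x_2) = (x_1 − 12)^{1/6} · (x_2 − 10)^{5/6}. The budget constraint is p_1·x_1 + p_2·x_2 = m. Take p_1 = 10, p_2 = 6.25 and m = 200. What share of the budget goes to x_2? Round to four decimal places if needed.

share on x_2 = 0.3854

Substituting into the budget: x_1* = 12 + 1/6·(m − 12·p_1 − 10·p_2)/p_1, and x_2* = 10 + 5/6·(…)/p_2.
Discretionary income = 200 − 12·10 − 10·6.25 = 17.5; x_1* = 12 + 1/6·17.5/10 = 12.2917; x_2* = 10 + 5/6·17.5/6.25 = 12.3333.
Expenditure on x_2: 6.25·12.3333 = 77.0833; share = 0.3854.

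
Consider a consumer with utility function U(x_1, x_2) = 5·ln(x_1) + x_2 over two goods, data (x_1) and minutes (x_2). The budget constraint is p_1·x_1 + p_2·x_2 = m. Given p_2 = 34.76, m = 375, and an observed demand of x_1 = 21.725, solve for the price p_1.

p_1 = 8

Set MRS = p_1/p_2: (5/x_1)/1 = p_1/p_2.
So x_1*(p_1,p_2) = 5·p_2/p_1, independent of income; and x_2* = (m − 5·p_2)/p_2.
Set x_1* = 21.725 in the demand function and solve for p_1: p_1 = 8.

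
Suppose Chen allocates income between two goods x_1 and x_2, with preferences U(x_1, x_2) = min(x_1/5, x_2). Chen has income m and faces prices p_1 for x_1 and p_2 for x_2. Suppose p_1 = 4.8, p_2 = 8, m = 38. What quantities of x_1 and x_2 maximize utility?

x_1* = 5.9375, x_2* = 1.1875

Leontief preferences: the optimum is at the kink where x_1/5 = x_2/1, i.e. x_2 = (1/5)·x_1.
Budget: p_1·x_1 + p_2·(1/5)·x_1 = m, so (5·p_1 + p_2)·x_1 = 5·m.
Demand: x_1*(p_1,p_2,m) = 5·m/(5·p_1 + p_2), x_2* = m/(5·p_1 + p_2).
Here 5·4.8 + 8 = 32, giving x_1* = 5.9375 and x_2* = 1.1875.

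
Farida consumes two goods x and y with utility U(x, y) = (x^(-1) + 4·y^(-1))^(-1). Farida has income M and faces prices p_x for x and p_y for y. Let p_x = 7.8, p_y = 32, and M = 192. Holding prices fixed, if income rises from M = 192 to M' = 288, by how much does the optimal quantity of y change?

Δy* = 2.4061

Numerically y/x = 0.987421, so x* = 192/(7.8 + 32·0.987421) = 4.8734 and y* = 0.987421·4.8734 = 4.8121.
At M' = 288: y* = 7.2182. Change: 7.2182 − 4.8121 = 2.4061.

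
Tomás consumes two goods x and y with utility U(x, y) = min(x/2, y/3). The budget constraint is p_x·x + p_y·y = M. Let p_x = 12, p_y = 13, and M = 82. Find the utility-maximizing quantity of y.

y* = 3.9048

Here 2·12 + 3·13 = 63, giving y* = 3.9048.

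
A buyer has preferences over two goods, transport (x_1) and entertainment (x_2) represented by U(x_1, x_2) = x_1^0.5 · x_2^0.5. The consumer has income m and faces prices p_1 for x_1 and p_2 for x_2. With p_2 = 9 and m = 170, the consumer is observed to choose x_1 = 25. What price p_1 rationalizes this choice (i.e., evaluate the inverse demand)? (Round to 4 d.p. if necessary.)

p_1 = 3.4

Tangency: MRS = x_2/x_1 = p_1/p_2.
Rearranging, p_2·x_2 = p_1·x_1. Substituting into the budget gives p_1·x_1·(1 + 1) = m.
Demand: x_1*(p_1,p_2,m) = 0.5·m/p_1 and x_2* = 0.5·m/p_2.
Set x_1* = 25 in the demand function and solve for p_1: p_1 = 3.4.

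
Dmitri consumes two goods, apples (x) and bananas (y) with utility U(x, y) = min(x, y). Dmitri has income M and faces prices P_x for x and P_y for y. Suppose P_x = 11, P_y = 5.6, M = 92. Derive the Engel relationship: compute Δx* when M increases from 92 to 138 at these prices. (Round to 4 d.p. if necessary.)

Δx* = 2.7711

Leontief preferences: the optimum is at the kink where x/1 = y/1, i.e. y = x.
Budget: P_x·x + P_y·x = M, so (P_x + P_y)·x = M.
Demand: x*(P_x,P_y,M) = M/(P_x + P_y), y* = M/(P_x + P_y).
Here 11 + 5.6 = 16.6, giving x* = 5.5422.
At M' = 138: x* = 8.3133. Change: 8.3133 − 5.5422 = 2.7711.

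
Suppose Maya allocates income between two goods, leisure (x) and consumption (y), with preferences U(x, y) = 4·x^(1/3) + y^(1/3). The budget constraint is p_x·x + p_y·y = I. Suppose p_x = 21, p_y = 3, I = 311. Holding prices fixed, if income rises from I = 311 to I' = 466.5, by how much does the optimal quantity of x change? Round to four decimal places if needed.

From the CES first-order condition, 4·(y/x)^(2/3) = p_x/p_y.
Hence y/x = ((1/4)·p_x/p_y)^(1/(2/3)), i.e. raised to the 1.5 power.
Substitute y = (y/x)·x into the budget: x* = I/(p_x + p_y·(y/x)).
Numerically y/x = 2.315032, so x* = 311/(21 + 3·2.315032) = 11.129.
At I' = 466.5: x* = 16.6934. Change: 16.6934 − 11.129 = 5.5645.

Δx* = 5.5645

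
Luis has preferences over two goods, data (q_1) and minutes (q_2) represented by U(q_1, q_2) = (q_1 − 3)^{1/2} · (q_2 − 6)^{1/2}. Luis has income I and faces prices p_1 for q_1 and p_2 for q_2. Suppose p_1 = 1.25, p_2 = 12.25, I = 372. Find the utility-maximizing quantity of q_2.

q_2* = 18.0306

MRS = (q_2−6)/(q_1−3). Tangency with p_1/p_2 gives q_2−6 = (p_1/p_2)·(q_1−3).
Substituting into the budget: q_1* = 3 + 0.5·(I − 3·p_1 − 6·p_2)/p_1, and q_2* = 6 + 0.5·(…)/p_2.
Discretionary income = 372 − 3·1.25 − 6·12.25 = 294.75; q_2* = 6 + 0.5·294.75/12.25 = 18.0306.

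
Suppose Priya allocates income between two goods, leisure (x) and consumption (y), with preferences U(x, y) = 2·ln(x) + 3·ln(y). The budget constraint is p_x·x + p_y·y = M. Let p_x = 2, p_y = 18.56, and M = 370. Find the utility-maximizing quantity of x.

x* = 74

MU_x/MU_y = (2·y)/(3·x); tangency sets this equal to p_x/p_y.
So 2·p_y·y = 3·p_x·x; combined with the budget, a share 0.4 of income goes to x.
Demand: x*(p_x,p_y,M) = 0.4·M/p_x and y* = 0.6·M/p_y.
At p_x=2, p_y=18.56, M=370: x* = 0.4·370/2 = 74.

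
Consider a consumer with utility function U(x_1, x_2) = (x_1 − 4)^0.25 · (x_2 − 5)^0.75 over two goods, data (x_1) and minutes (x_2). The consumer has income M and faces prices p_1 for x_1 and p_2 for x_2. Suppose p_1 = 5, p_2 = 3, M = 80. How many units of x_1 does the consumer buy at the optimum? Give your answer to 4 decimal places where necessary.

After buying the subsistence bundle (4, 5), a share 0.25 of the remaining income goes to x_1: x_1* = 4 + 0.25·(M − 4p_1 − 5p_2)/p_1.
Discretionary income = 80 − 4·5 − 5·3 = 45; x_1* = 4 + 0.25·45/5 = 6.25.

x_1* = 6.25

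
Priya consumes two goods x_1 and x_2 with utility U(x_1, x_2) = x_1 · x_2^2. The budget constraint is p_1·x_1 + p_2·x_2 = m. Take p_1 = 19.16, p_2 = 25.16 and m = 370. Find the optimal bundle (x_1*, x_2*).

x_1* = 6.437, x_2* = 9.8039

Tangency: MRS = (1/2)·x_2/x_1 = p_1/p_2.
So p_2·x_2 = 2·p_1·x_1; combined with the budget, a share 1/3 of income goes to x_1.
Demand: x_1*(p_1,p_2,m) = 1/3·m/p_1 and x_2* = 2/3·m/p_2.
At p_1=19.16, p_2=25.16, m=370: x_1* = 1/3·370/19.16 = 6.437, x_2* = 9.8039.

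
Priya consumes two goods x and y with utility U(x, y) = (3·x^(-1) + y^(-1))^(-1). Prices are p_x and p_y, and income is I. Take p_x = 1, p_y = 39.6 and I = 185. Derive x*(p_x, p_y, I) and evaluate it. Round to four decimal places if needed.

x* = 39.9294

MU_x ∝ 3·x^(-2), MU_y ∝ y^(-2), so MRS = 3·(y/x)^(2) = p_x/p_y.
Solve for the ratio: y/x = [(1/3)·p_x/p_y]^(0.5).
Substitute y = (y/x)·x into the budget: x* = I/(p_x + p_y·(y/x)).
Numerically y/x = 0.091747, so x* = 185/(1 + 39.6·0.091747) = 39.9294.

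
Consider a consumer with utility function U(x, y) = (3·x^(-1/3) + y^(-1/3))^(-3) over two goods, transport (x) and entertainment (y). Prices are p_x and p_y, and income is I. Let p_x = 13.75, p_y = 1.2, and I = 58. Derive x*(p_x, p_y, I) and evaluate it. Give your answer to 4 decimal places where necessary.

MU_x ∝ 3·x^(-4/3), MU_y ∝ y^(-4/3), so MRS = 3·(y/x)^(4/3) = p_x/p_y.
Solve for the ratio: y/x = [(1/3)·p_x/p_y]^(0.75).
Substitute y = (y/x)·x into the budget: x* = I/(p_x + p_y·(y/x)).
Numerically y/x = 2.732122, so x* = 58/(13.75 + 1.2·2.732122) = 3.406.

x* = 3.406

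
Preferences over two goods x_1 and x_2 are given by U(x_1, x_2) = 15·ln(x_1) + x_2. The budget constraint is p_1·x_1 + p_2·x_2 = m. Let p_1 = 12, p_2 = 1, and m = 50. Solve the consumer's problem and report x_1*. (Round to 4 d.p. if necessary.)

At the given prices: x_1* = 15·1/12 = 1.25.

x_1* = 1.25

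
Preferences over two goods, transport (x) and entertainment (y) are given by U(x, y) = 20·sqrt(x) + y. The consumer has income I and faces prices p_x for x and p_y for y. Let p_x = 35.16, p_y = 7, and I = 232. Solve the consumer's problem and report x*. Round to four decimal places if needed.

Set MRS = p_x/p_y: 10·x^(−1/2) = p_x/p_y.
Thus x* = (10·p_y/p_x)² — independent of I — with the rest of income spent on y.
Plugging in: x* = (10·7/35.16)² = 3.9637.

x* = 3.9637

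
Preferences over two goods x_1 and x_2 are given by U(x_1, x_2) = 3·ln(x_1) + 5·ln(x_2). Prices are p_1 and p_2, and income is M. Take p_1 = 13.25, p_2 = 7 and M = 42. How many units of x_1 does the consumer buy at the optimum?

At p_1=13.25, p_2=7, M=42: x_1* = 0.375·42/13.25 = 1.1887.

x_1* = 1.1887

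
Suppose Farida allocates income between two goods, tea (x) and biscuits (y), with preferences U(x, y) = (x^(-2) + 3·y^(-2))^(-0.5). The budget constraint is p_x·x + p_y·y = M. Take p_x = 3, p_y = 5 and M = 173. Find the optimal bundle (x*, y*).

With the ratio pinned down, the budget gives x* = M/(p_x + p_y·(y/x)) and y* = (y/x)·x*.
Numerically y/x = 1.21644, so x* = 173/(3 + 5·1.21644) = 19.0482 and y* = 1.21644·19.0482 = 23.1711.

x* = 19.0482, y* = 23.1711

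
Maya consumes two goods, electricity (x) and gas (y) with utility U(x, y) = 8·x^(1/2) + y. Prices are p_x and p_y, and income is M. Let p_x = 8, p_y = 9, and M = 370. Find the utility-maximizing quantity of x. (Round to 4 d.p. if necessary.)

x* = 20.25

MU_x = 4/√x, MU_y = 1. Tangency: 4/√x = p_x/p_y.
Solve: √x = 4·p_y/p_x, so x*(p_x,p_y) = (4·p_y/p_x)², and y* = (M − p_x·x*)/p_y.
Plugging in: x* = (4·9/8)² = 20.25.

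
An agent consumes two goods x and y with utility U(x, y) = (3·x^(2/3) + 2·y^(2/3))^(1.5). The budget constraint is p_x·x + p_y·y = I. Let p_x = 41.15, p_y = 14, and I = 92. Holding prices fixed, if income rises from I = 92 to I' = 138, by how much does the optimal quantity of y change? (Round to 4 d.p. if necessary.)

Δy* = 2.3627

From the CES first-order condition, (3/2)·(y/x)^(1/3) = p_x/p_y.
Hence y/x = ((2/3)·p_x/p_y)^(1/(1/3)), i.e. raised to the 3 power.
With the ratio pinned down, the budget gives x* = I/(p_x + p_y·(y/x)) and y* = (y/x)·x*.
Numerically y/x = 7.524049, so x* = 92/(41.15 + 14·7.524049) = 0.628 and y* = 7.524049·0.628 = 4.7254.
At I' = 138: y* = 7.0881. Change: 7.0881 − 4.7254 = 2.3627.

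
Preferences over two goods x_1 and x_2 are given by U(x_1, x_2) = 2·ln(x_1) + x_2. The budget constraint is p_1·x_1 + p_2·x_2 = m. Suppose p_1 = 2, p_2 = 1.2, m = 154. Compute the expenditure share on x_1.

share on x_1 = 0.0156

Set MRS = p_1/p_2: (2/x_1)/1 = p_1/p_2.
So x_1*(p_1,p_2) = 2·p_2/p_1, independent of income; and x_2* = (m − 2·p_2)/p_2.
At the given prices: x_1* = 2·1.2/2 = 1.2, and x_2* = 126.3333.
Expenditure on x_1: 2·1.2 = 2.4; share = 0.0156.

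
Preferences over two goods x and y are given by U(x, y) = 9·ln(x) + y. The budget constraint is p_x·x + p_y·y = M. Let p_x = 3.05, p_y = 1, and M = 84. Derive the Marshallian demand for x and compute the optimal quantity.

x* = 2.9508

At the given prices: x* = 9·1/3.05 = 2.9508.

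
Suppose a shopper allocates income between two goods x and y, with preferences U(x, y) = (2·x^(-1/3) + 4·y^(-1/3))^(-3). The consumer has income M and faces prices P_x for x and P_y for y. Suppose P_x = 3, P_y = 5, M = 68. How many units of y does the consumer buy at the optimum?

MRS = MU_x/MU_y = (1/2)·(y/x)^(4/3). Set equal to P_x/P_y.
Solve for the ratio: y/x = [2·P_x/P_y]^(0.75).
With the ratio pinned down, the budget gives x* = M/(P_x + P_y·(y/x)) and y* = (y/x)·x*.
Numerically y/x = 1.146531, so x* = 68/(3 + 5·1.146531) = 7.7869 and y* = 1.146531·7.7869 = 8.9279.

y* = 8.9279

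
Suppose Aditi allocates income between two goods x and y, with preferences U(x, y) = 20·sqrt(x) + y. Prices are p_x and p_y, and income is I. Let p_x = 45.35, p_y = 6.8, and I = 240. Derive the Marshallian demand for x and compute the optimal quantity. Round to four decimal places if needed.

x* = 2.2483

Utility is quasi-linear in y; the FOC for x is 10/√x = p_x/p_y.
Thus x* = (10·p_y/p_x)² — independent of I — with the rest of income spent on y.
Plugging in: x* = (10·6.8/45.35)² = 2.2483.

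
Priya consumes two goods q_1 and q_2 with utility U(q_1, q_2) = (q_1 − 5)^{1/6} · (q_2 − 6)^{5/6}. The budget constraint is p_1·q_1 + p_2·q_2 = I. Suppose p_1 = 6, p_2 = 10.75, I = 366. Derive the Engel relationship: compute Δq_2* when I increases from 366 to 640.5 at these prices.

Δq_2* = 21.2791

MRS = (1/5)·(q_2−6)/(q_1−5). Tangency with p_1/p_2 gives q_2−6 = 5·(p_1/p_2)·(q_1−5).
Substituting into the budget: q_1* = 5 + 1/6·(I − 5·p_1 − 6·p_2)/p_1, and q_2* = 6 + 5/6·(…)/p_2.
Discretionary income = 366 − 5·6 − 6·10.75 = 271.5; q_2* = 6 + 5/6·271.5/10.75 = 27.0465.
At I' = 640.5: q_2* = 48.3256. Change: 48.3256 − 27.0465 = 21.2791.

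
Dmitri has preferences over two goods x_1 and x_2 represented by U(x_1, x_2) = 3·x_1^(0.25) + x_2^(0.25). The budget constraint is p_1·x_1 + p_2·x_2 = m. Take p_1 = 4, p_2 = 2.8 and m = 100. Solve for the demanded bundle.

x_1* = 19.8366, x_2* = 7.3763

Substitute x_2 = (x_2/x_1)·x_1 into the budget: x_1* = m/(p_1 + p_2·(x_2/x_1)).
Numerically x_2/x_1 = 0.371856, so x_1* = 100/(4 + 2.8·0.371856) = 19.8366 and x_2* = 0.371856·19.8366 = 7.3763.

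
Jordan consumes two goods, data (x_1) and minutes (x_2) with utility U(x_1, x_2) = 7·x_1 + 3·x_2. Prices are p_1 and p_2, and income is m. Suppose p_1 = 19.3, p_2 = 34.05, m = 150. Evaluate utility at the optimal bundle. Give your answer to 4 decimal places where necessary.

Linear utility — the consumer picks whichever good has higher MU/price: 7/19.3 = 0.3627 vs 3/34.05 = 0.0881.
x_1 gives more utility per dollar, so spend all income on x_1: x_1* = m/p_1, x_2* = 0.
Numerically: x_1* = 7.772, x_2* = 0.
Utility at the optimum: U(7.772, 0) = 54.4041.

V = 54.4041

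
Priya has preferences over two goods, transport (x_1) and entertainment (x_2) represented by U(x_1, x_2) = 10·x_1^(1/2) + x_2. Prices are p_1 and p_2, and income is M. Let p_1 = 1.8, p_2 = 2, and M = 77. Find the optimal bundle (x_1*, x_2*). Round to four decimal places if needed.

MU_x_1 = 5/√x_1, MU_x_2 = 1. Tangency: 5/√x_1 = p_1/p_2.
Thus x_1* = (5·p_2/p_1)² — independent of M — with the rest of income spent on x_2.
Plugging in: x_1* = (5·2/1.8)² = 30.8642, x_2* = 10.7222.

x_1* = 30.8642, x_2* = 10.7222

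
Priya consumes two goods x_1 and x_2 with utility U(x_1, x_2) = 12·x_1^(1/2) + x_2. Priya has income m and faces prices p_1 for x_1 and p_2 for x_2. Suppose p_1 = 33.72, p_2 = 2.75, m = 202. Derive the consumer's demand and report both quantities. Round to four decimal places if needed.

Solve: √x_1 = 6·p_2/p_1, so x_1*(p_1,p_2) = (6·p_2/p_1)², and x_2* = (m − p_1·x_1*)/p_2.
Plugging in: x_1* = (6·2.75/33.72)² = 0.2394, x_2* = 70.5186.

x_1* = 0.2394, x_2* = 70.5186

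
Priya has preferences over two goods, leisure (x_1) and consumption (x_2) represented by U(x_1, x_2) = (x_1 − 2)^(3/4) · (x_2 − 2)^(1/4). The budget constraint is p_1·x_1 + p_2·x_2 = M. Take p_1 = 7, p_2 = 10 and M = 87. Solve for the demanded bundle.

Substituting into the budget: x_1* = 2 + 0.75·(M − 2·p_1 − 2·p_2)/p_1, and x_2* = 2 + 0.25·(…)/p_2.
Discretionary income = 87 − 2·7 − 2·10 = 53; x_1* = 2 + 0.75·53/7 = 7.6786; x_2* = 2 + 0.25·53/10 = 3.325.

x_1* = 7.6786, x_2* = 3.325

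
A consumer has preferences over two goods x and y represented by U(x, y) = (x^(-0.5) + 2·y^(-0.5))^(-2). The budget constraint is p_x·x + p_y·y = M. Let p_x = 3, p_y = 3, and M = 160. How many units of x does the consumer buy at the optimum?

MRS = MU_x/MU_y = (1/2)·(y/x)^(1.5). Set equal to p_x/p_y.
Hence y/x = (2·p_x/p_y)^(1/(1.5)), i.e. raised to the 2/3 power.
With the ratio pinned down, the budget gives x* = M/(p_x + p_y·(y/x)) and y* = (y/x)·x*.
Numerically y/x = 1.587401, so x* = 160/(3 + 3·1.587401) = 20.6127.

x* = 20.6127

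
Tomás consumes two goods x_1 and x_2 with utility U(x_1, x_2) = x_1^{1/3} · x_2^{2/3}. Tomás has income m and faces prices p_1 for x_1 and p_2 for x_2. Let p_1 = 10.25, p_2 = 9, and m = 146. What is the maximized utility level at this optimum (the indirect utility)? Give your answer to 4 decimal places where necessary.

The MRS is (1/2)·x_2/x_1. Set MRS = p_1/p_2.
So 1/3·p_2·x_2 = 2/3·p_1·x_1; combined with the budget, a share 1/3 of income goes to x_1.
Demand: x_1*(p_1,p_2,m) = 1/3·m/p_1 and x_2* = 2/3·m/p_2.
At p_1=10.25, p_2=9, m=146: x_1* = 1/3·146/10.25 = 4.748, x_2* = 10.8148.
Utility at the optimum: U(4.748, 10.8148) = 8.2196.

V = 8.2196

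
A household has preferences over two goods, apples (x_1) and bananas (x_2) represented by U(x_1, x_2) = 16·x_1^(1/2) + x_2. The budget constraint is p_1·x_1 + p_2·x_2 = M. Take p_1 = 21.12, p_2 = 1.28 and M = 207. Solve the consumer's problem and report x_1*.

MU_x_1 = 8/√x_1, MU_x_2 = 1. Tangency: 8/√x_1 = p_1/p_2.
Thus x_1* = (8·p_2/p_1)² — independent of M — with the rest of income spent on x_2.
Plugging in: x_1* = (8·1.28/21.12)² = 0.2351.

x_1* = 0.2351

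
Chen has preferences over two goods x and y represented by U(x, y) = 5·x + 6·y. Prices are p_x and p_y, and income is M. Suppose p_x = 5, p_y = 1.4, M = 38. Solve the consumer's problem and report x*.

Linear utility — the consumer picks whichever good has higher MU/price: 5/5 = 1 vs 6/1.4 = 4.2857.
y gives more utility per dollar, so spend all income on y: y* = M/p_y, x* = 0.
Numerically: x* = 0, y* = 27.1429.

x* = 0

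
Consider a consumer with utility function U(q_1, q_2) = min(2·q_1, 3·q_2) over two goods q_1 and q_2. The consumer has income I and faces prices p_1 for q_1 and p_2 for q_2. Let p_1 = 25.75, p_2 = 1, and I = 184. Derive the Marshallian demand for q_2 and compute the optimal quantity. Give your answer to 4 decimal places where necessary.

Leontief preferences: the optimum is at the kink where q_1/3 = q_2/2, i.e. q_2 = (2/3)·q_1.
Budget: p_1·q_1 + p_2·(2/3)·q_1 = I, so (3·p_1 + 2·p_2)·q_1 = 3·I.
Demand: q_1*(p_1,p_2,I) = 3·I/(3·p_1 + 2·p_2), q_2* = 2·I/(3·p_1 + 2·p_2).
Here 3·25.75 + 2·1 = 79.25, giving q_2* = 4.6435.

q_2* = 4.6435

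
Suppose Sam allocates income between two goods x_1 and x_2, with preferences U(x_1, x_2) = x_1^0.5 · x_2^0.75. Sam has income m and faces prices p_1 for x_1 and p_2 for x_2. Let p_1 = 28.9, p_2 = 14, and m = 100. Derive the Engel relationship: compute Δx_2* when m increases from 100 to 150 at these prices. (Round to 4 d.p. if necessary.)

Demand: x_1*(p_1,p_2,m) = 0.4·m/p_1 and x_2* = 0.6·m/p_2.
At p_1=28.9, p_2=14, m=100: x_2* = 0.6·100/14 = 4.2857.
At m' = 150: x_2* = 6.4286. Change: 6.4286 − 4.2857 = 2.1429.

Δx_2* = 2.1429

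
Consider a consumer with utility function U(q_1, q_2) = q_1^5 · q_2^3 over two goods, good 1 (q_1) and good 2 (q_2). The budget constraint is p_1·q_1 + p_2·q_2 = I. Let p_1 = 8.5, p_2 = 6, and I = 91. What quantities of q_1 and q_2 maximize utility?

The MRS is (5/3)·q_2/q_1. Set MRS = p_1/p_2.
So 5·p_2·q_2 = 3·p_1·q_1; combined with the budget, a share 0.625 of income goes to q_1.
Demand: q_1*(p_1,p_2,I) = 0.625·I/p_1 and q_2* = 0.375·I/p_2.
At p_1=8.5, p_2=6, I=91: q_1* = 0.625·91/8.5 = 6.6912, q_2* = 5.6875.

q_1* = 6.6912, q_2* = 5.6875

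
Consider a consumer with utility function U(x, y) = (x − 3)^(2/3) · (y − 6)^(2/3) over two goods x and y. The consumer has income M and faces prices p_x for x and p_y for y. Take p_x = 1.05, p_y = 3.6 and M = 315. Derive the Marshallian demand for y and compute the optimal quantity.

Let x' = x−3, y' = y−6. MRS = y'/x' = p_x/p_y.
After buying the subsistence bundle (3, 6), a share 0.5 of the remaining income goes to x: x* = 3 + 0.5·(M − 3p_x − 6p_y)/p_x.
Discretionary income = 315 − 3·1.05 − 6·3.6 = 290.25; y* = 6 + 0.5·290.25/3.6 = 46.3125.

y* = 46.3125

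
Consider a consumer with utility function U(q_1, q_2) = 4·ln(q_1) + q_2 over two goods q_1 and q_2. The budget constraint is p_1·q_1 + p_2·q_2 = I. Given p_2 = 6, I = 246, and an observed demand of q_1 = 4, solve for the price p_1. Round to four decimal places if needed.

MU_q_1 = 4/q_1, MU_q_2 = 1. Tangency: 4/q_1 = p_1/p_2.
So q_1*(p_1,p_2) = 4·p_2/p_1, independent of income; and q_2* = (I − 4·p_2)/p_2.
Set q_1* = 4 in the demand function and solve for p_1: p_1 = 6.

p_1 = 6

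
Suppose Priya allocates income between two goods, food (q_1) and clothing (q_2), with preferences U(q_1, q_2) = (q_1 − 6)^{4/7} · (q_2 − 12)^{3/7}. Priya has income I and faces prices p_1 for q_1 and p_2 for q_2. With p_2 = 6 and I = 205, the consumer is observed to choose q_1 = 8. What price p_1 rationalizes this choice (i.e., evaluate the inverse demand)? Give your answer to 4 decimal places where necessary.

p_1 = 14

MRS = (4/3)·(q_2−12)/(q_1−6). Tangency with p_1/p_2 gives q_2−12 = (3/4)·(p_1/p_2)·(q_1−6).
Substituting into the budget: q_1* = 6 + 4/7·(I − 6·p_1 − 12·p_2)/p_1, and q_2* = 12 + 3/7·(…)/p_2.
Set q_1* = 8 in the demand function and solve for p_1: p_1 = 14.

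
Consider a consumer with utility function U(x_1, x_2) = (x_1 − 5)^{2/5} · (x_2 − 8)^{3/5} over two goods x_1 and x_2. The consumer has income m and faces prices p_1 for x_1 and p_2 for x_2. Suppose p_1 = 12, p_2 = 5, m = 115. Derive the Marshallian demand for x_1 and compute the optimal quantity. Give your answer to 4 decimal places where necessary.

MRS = (2/3)·(x_2−8)/(x_1−5). Tangency with p_1/p_2 gives x_2−8 = (3/2)·(p_1/p_2)·(x_1−5).
Substituting into the budget: x_1* = 5 + 0.4·(m − 5·p_1 − 8·p_2)/p_1, and x_2* = 8 + 0.6·(…)/p_2.
Discretionary income = 115 − 5·12 − 8·5 = 15; x_1* = 5 + 0.4·15/12 = 5.5.

x_1* = 5.5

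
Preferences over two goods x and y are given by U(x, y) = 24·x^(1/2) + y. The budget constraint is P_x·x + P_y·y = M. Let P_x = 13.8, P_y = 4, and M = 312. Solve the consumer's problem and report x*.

Set MRS = P_x/P_y: 12·x^(−1/2) = P_x/P_y.
Solve: √x = 12·P_y/P_x, so x*(P_x,P_y) = (12·P_y/P_x)², and y* = (M − P_x·x*)/P_y.
Plugging in: x* = (12·4/13.8)² = 12.0983.

x* = 12.0983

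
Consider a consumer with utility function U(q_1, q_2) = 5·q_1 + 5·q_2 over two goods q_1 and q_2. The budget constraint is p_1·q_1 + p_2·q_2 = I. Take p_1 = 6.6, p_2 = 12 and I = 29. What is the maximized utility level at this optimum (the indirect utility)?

Perfect substitutes: compare marginal utility per dollar. 5/p_1 vs 5/p_2 → 0.7576 vs 0.4167.
q_1 gives more utility per dollar, so spend all income on q_1: q_1* = I/p_1, q_2* = 0.
Numerically: q_1* = 4.3939, q_2* = 0.
Utility at the optimum: U(4.3939, 0) = 21.9697.

V = 21.9697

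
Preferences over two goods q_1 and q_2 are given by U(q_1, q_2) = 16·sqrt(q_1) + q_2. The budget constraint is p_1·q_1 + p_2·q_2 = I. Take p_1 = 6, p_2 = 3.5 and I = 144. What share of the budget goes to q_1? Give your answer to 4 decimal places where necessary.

Utility is quasi-linear in q_2; the FOC for q_1 is 8/√q_1 = p_1/p_2.
Solve: √q_1 = 8·p_2/p_1, so q_1*(p_1,p_2) = (8·p_2/p_1)², and q_2* = (I − p_1·q_1*)/p_2.
Plugging in: q_1* = (8·3.5/6)² = 21.7778, q_2* = 3.8095.
Expenditure on q_1: 6·21.7778 = 130.6667; share = 0.9074.

share on q_1 = 0.9074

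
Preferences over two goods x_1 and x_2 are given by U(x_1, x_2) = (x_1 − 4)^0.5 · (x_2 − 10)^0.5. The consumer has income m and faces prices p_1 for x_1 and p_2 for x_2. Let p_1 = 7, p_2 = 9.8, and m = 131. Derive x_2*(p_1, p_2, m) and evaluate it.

x_2* = 10.2551

Let x_1' = x_1−4, x_2' = x_2−10. MRS = x_2'/x_1' = p_1/p_2.
After buying the subsistence bundle (4, 10), a share 0.5 of the remaining income goes to x_1: x_1* = 4 + 0.5·(m − 4p_1 − 10p_2)/p_1.
Discretionary income = 131 − 4·7 − 10·9.8 = 5; x_2* = 10 + 0.5·5/9.8 = 10.2551.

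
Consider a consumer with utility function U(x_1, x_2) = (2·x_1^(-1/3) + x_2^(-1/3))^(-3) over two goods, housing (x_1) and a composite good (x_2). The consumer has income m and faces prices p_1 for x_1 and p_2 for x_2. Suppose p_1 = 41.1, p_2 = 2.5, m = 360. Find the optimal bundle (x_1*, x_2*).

From the CES first-order condition, 2·(x_2/x_1)^(4/3) = p_1/p_2.
Hence x_2/x_1 = ((1/2)·p_1/p_2)^(1/(4/3)), i.e. raised to the 0.75 power.
With the ratio pinned down, the budget gives x_1* = m/(p_1 + p_2·(x_2/x_1)) and x_2* = (x_2/x_1)·x_1*.
Numerically x_2/x_1 = 4.854605, so x_1* = 360/(41.1 + 2.5·4.854605) = 6.7623 and x_2* = 4.854605·6.7623 = 32.8282.

x_1* = 6.7623, x_2* = 32.8282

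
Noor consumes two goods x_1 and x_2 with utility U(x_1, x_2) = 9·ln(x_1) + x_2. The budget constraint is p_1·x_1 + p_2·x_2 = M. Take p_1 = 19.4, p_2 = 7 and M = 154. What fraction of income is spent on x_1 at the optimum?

share on x_1 = 0.4091

MU_x_1 = 9/x_1, MU_x_2 = 1. Tangency: 9/x_1 = p_1/p_2.
So x_1*(p_1,p_2) = 9·p_2/p_1, independent of income; and x_2* = (M − 9·p_2)/p_2.
At the given prices: x_1* = 9·7/19.4 = 3.2474, and x_2* = 13.
Expenditure on x_1: 19.4·3.2474 = 63; share = 0.4091.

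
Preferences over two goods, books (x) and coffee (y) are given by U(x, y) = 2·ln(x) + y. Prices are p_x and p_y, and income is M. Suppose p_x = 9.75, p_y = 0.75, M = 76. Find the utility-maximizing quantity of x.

x* = 0.1538

So x*(p_x,p_y) = 2·p_y/p_x, independent of income; and y* = (M − 2·p_y)/p_y.
At the given prices: x* = 2·0.75/9.75 = 0.1538.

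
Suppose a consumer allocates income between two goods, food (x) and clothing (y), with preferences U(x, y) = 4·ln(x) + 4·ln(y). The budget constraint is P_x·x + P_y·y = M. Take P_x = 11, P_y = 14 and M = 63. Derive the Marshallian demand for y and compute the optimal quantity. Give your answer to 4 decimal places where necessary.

Tangency: MRS = y/x = P_x/P_y.
So 4·P_y·y = 4·P_x·x; combined with the budget, a share 0.5 of income goes to x.
Demand: x*(P_x,P_y,M) = 0.5·M/P_x and y* = 0.5·M/P_y.
At P_x=11, P_y=14, M=63: y* = 0.5·63/14 = 2.25.

y* = 2.25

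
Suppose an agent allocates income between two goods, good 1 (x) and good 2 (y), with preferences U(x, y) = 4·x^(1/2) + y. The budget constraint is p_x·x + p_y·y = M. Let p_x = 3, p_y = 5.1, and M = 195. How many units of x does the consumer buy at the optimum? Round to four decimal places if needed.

Solve: √x = 2·p_y/p_x, so x*(p_x,p_y) = (2·p_y/p_x)², and y* = (M − p_x·x*)/p_y.
Plugging in: x* = (2·5.1/3)² = 11.56.

x* = 11.56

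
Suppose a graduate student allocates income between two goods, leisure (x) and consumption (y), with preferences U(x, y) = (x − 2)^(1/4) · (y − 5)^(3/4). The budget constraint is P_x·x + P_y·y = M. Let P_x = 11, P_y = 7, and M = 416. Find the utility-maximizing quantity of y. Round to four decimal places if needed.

y* = 43.4643

Substituting into the budget: x* = 2 + 0.25·(M − 2·P_x − 5·P_y)/P_x, and y* = 5 + 0.75·(…)/P_y.
Discretionary income = 416 − 2·11 − 5·7 = 359; y* = 5 + 0.75·359/7 = 43.4643.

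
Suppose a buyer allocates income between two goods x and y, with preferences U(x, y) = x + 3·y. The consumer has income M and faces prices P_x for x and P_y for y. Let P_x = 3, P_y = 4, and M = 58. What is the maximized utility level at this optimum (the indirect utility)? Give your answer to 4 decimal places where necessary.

Linear utility — the consumer picks whichever good has higher MU/price: 1/3 = 0.3333 vs 3/4 = 0.75.
y gives more utility per dollar, so spend all income on y: y* = M/P_y, x* = 0.
Numerically: x* = 0, y* = 14.5.
Utility at the optimum: U(0, 14.5) = 43.5.

V = 43.5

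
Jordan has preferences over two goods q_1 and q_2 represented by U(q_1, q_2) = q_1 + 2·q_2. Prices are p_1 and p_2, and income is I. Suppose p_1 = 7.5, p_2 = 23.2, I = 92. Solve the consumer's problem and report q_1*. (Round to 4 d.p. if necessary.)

Linear utility — the consumer picks whichever good has higher MU/price: 1/7.5 = 0.1333 vs 2/23.2 = 0.0862.
q_1 gives more utility per dollar, so spend all income on q_1: q_1* = I/p_1, q_2* = 0.
Numerically: q_1* = 12.2667, q_2* = 0.

q_1* = 12.2667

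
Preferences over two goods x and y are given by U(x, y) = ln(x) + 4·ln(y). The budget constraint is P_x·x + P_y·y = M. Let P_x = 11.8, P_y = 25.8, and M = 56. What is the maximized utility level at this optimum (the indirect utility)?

Demand: x*(P_x,P_y,M) = 0.2·M/P_x and y* = 0.8·M/P_y.
At P_x=11.8, P_y=25.8, M=56: x* = 0.2·56/11.8 = 0.9492, y* = 1.7364.
Utility at the optimum: U(0.9492, 1.7364) = 2.1551.

V = 2.1551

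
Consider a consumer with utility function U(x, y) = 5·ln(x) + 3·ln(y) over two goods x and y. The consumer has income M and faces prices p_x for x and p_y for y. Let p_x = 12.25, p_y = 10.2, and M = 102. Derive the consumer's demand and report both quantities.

Demand: x*(p_x,p_y,M) = 0.625·M/p_x and y* = 0.375·M/p_y.
At p_x=12.25, p_y=10.2, M=102: x* = 0.625·102/12.25 = 5.2041, y* = 3.75.

x* = 5.2041, y* = 3.75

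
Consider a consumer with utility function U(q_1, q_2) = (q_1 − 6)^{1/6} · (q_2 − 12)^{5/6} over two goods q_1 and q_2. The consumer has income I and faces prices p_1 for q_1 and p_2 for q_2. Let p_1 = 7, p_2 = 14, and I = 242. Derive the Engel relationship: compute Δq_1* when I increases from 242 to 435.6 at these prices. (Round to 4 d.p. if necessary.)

After buying the subsistence bundle (6, 12), a share 1/6 of the remaining income goes to q_1: q_1* = 6 + 1/6·(I − 6p_1 − 12p_2)/p_1.
Discretionary income = 242 − 6·7 − 12·14 = 32; q_1* = 6 + 1/6·32/7 = 6.7619.
At I' = 435.6: q_1* = 11.3714. Change: 11.3714 − 6.7619 = 4.6095.

Δq_1* = 4.6095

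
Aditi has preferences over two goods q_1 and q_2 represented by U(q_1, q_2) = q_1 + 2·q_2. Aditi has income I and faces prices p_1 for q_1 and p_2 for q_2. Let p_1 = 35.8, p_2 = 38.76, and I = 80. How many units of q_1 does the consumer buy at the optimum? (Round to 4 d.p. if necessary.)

q_1* = 0

Linear utility — the consumer picks whichever good has higher MU/price: 1/35.8 = 0.0279 vs 2/38.76 = 0.0516.
q_2 gives more utility per dollar, so spend all income on q_2: q_2* = I/p_2, q_1* = 0.
Numerically: q_1* = 0, q_2* = 2.064.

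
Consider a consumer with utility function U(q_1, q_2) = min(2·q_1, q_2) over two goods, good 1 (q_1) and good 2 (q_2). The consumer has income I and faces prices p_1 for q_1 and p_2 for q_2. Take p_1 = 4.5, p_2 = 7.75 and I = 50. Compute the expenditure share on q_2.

share on q_2 = 0.775

Demand: q_1*(p_1,p_2,I) = I/(p_1 + 2·p_2), q_2* = 2·I/(p_1 + 2·p_2).
Here 4.5 + 2·7.75 = 20, giving q_1* = 2.5 and q_2* = 5.
Expenditure on q_2: 7.75·5 = 38.75; share = 0.775.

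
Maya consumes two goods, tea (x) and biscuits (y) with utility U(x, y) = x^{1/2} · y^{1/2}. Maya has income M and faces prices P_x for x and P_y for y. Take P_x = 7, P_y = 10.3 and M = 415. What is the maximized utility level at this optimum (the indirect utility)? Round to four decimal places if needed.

The MRS is y/x. Set MRS = P_x/P_y.
Rearranging, P_y·y = P_x·x. Substituting into the budget gives P_x·x·(1 + 1) = M.
Demand: x*(P_x,P_y,M) = 0.5·M/P_x and y* = 0.5·M/P_y.
At P_x=7, P_y=10.3, M=415: x* = 0.5·415/7 = 29.6429, y* = 20.1456.
Utility at the optimum: U(29.6429, 20.1456) = 24.4371.

V = 24.4371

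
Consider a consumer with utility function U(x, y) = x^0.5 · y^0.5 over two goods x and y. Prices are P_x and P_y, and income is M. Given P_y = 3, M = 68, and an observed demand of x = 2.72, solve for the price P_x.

P_x = 12.5

MU_x/MU_y = (0.5·y)/(0.5·x); tangency sets this equal to P_x/P_y.
So 0.5·P_y·y = 0.5·P_x·x; combined with the budget, a share 0.5 of income goes to x.
Demand: x*(P_x,P_y,M) = 0.5·M/P_x and y* = 0.5·M/P_y.
Set x* = 2.72 in the demand function and solve for P_x: P_x = 12.5.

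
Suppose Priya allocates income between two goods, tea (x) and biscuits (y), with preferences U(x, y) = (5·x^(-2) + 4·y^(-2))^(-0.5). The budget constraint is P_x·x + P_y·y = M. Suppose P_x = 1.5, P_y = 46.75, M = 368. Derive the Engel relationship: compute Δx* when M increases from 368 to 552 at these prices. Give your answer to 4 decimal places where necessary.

Substitute y = (y/x)·x into the budget: x* = M/(P_x + P_y·(y/x)).
Numerically y/x = 0.294985, so x* = 368/(1.5 + 46.75·0.294985) = 24.0672.
At M' = 552: x* = 36.1007. Change: 36.1007 − 24.0672 = 12.0336.

Δx* = 12.0336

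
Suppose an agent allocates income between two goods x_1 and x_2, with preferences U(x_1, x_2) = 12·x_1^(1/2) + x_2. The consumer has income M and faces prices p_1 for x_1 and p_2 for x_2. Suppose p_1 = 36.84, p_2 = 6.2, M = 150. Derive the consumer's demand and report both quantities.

Utility is quasi-linear in x_2; the FOC for x_1 is 6/√x_1 = p_1/p_2.
Solve: √x_1 = 6·p_2/p_1, so x_1*(p_1,p_2) = (6·p_2/p_1)², and x_2* = (M − p_1·x_1*)/p_2.
Plugging in: x_1* = (6·6.2/36.84)² = 1.0196, x_2* = 18.1349.

x_1* = 1.0196, x_2* = 18.1349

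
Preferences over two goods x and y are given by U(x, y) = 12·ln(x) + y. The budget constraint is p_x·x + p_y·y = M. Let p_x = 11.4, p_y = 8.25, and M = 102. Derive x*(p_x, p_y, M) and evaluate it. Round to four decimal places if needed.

x* = 8.6842

MU_x = 12/x, MU_y = 1. Tangency: 12/x = p_x/p_y.
So x*(p_x,p_y) = 12·p_y/p_x, independent of income; and y* = (M − 12·p_y)/p_y.
At the given prices: x* = 12·8.25/11.4 = 8.6842.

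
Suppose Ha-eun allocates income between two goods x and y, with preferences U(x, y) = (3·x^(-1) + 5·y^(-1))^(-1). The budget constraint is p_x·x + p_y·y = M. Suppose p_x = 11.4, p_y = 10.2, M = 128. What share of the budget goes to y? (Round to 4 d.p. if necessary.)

MU_x ∝ 3·x^(-2), MU_y ∝ 5·y^(-2), so MRS = (3/5)·(y/x)^(2) = p_x/p_y.
Solve for the ratio: y/x = [(5/3)·p_x/p_y]^(0.5).
Substitute y = (y/x)·x into the budget: x* = M/(p_x + p_y·(y/x)).
Numerically y/x = 1.364824, so x* = 128/(11.4 + 10.2·1.364824) = 5.0551 and y* = 1.364824·5.0551 = 6.8993.
Expenditure on y: 10.2·6.8993 = 70.3724; share = 0.5498.

share on y = 0.5498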